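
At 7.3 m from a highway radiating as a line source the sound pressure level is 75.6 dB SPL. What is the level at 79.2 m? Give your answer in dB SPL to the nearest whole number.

For a line source, L₂ = L₁ − 10·log₁₀(r₂/r₁).
L₂ = 75.6 − 10·log₁₀(79.2/7.3) = 75.6 − 10.354 = 65.25 dB SPL.

65 dB SPL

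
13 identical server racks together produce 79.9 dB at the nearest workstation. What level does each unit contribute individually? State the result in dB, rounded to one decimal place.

68.8 dB

Dividing the total intensity by 13 lowers the level by 10·log₁₀ 13 = 11.139 dB: L₁ = 79.9 − 11.139.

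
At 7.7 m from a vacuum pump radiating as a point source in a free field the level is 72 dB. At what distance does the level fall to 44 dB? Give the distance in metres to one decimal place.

Point-source spreading drops the level by 20·log₁₀(r₂/r₁); inverting, r₂/r₁ = 10^(ΔL/20).
r₂ = 7.7·10^((72−44)/20) = 7.7·10^(28.0/20) = 193.42 m.

193.4 m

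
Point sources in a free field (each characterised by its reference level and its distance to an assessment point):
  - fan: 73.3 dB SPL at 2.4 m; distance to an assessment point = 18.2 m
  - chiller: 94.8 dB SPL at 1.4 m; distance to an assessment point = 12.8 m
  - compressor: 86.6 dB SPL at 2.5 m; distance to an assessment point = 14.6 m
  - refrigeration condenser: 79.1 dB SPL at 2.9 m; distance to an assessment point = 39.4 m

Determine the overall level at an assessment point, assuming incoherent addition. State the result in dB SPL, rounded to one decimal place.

First find each source's level at the receiver (point-source: −20·log₁₀(r/r_ref)), then combine on an intensity basis.
fan: 73.3 − 20·log₁₀(18.2/2.4) = 73.3 − 17.60 = 55.70 dB SPL.
chiller: 94.8 − 20·log₁₀(12.8/1.4) = 94.8 − 19.22 = 75.58 dB SPL.
compressor: 86.6 − 20·log₁₀(14.6/2.5) = 86.6 − 15.33 = 71.27 dB SPL.
refrigeration condenser: 79.1 − 20·log₁₀(39.4/2.9) = 79.1 − 22.66 = 56.44 dB SPL.
Σ 10^(L/10) = 5.034e+07 → L_total = 10·log₁₀(5.034e+07) = 77.02 dB SPL.

77.0 dB SPL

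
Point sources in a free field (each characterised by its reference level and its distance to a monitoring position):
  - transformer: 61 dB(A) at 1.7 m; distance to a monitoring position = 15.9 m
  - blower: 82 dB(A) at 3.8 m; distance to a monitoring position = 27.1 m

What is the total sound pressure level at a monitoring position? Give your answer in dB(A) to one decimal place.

Propagate each source to the receiver with L = L_ref − 20·log₁₀(r/r_ref), then add intensities.
transformer: 61 − 20·log₁₀(15.9/1.7) = 61 − 19.42 = 41.58 dB(A).
blower: 82 − 20·log₁₀(27.1/3.8) = 82 − 17.06 = 64.94 dB(A).
Σ 10^(L/10) = 3.131e+06 → L_total = 10·log₁₀(3.131e+06) = 64.96 dB(A).

65.0 dB(A)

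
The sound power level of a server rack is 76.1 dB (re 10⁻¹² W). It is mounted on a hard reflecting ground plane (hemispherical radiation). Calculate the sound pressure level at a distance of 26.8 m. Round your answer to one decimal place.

39.6 dB

Free-field hemispherical radiation: L_p = L_w − 10·log₁₀(2π·r²), r = 26.8 m.
2π·r² = 4513 m², 10·log₁₀ of that is 36.544 dB.
L_p = 76.1 − 36.544 = 39.56 dB.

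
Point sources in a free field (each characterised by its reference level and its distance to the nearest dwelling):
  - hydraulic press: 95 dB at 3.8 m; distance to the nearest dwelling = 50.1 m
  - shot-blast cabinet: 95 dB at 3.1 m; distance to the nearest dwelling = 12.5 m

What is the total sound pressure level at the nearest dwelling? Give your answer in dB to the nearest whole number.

First find each source's level at the receiver (point-source: −20·log₁₀(r/r_ref)), then combine on an intensity basis.
hydraulic press: 95 − 20·log₁₀(50.1/3.8) = 95 − 22.40 = 72.60 dB.
shot-blast cabinet: 95 − 20·log₁₀(12.5/3.1) = 95 − 12.11 = 82.89 dB.
Σ 10^(L/10) = 2.127e+08 → L_total = 10·log₁₀(2.127e+08) = 83.28 dB.

83 dB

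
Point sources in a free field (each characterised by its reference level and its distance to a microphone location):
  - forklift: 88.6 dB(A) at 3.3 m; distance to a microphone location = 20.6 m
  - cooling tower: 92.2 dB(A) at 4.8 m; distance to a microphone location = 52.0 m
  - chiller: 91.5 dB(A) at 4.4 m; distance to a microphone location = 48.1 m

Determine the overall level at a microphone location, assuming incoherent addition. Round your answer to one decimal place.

76.5 dB(A)

First find each source's level at the receiver (point-source: −20·log₁₀(r/r_ref)), then combine on an intensity basis.
forklift: 88.6 − 20·log₁₀(20.6/3.3) = 88.6 − 15.91 = 72.69 dB(A).
cooling tower: 92.2 − 20·log₁₀(52.0/4.8) = 92.2 − 20.70 = 71.50 dB(A).
chiller: 91.5 − 20·log₁₀(48.1/4.4) = 91.5 − 20.77 = 70.73 dB(A).
Σ 10^(L/10) = 4.455e+07 → L_total = 10·log₁₀(4.455e+07) = 76.49 dB(A).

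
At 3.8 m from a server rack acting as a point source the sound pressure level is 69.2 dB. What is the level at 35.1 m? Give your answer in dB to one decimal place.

Point-source attenuation: ΔL = 20·log₁₀(r₂/r₁) = 20·log₁₀(35.1/3.8) = 19.310 dB.
L₂ = 69.2 − 20·log₁₀(35.1/3.8) = 69.2 − 19.310 = 49.89 dB.

49.9 dB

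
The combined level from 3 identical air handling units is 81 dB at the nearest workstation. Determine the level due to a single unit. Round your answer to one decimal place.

Dividing the total intensity by 3 lowers the level by 10·log₁₀ 3 = 4.771 dB: L₁ = 81 − 4.771.

76.2 dB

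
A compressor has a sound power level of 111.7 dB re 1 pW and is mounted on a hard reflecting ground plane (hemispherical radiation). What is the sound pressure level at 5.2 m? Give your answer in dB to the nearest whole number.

89 dB

The power spreads over a hemisphere of area 2π·r², so L_p = L_w − 10·log₁₀(2π·r²).
2π·r² = 169.9 m², 10·log₁₀ of that is 22.302 dB.
L_p = 111.7 − 22.302 = 89.40 dB.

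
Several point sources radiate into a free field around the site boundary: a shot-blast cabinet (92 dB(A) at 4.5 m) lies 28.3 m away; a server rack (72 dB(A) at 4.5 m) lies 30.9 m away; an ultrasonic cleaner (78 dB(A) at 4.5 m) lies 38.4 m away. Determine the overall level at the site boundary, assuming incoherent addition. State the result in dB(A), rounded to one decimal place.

76.2 dB(A)

Propagate each source to the receiver with L = L_ref − 20·log₁₀(r/r_ref), then add intensities.
shot-blast cabinet: 92 − 20·log₁₀(28.3/4.5) = 92 − 15.97 = 76.03 dB(A).
server rack: 72 − 20·log₁₀(30.9/4.5) = 72 − 16.73 = 55.27 dB(A).
ultrasonic cleaner: 78 − 20·log₁₀(38.4/4.5) = 78 − 18.62 = 59.38 dB(A).
Σ 10^(L/10) = 4.128e+07 → L_total = 10·log₁₀(4.128e+07) = 76.16 dB(A).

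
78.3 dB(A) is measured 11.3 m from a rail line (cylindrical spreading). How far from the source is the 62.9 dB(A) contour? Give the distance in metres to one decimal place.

391.8 m

The 15.4 dB drop corresponds to a distance ratio of 10^(15.4/10) for a line source.
r₂ = 11.3·10^((78.3−62.9)/10) = 11.3·10^(15.4/10) = 391.81 m.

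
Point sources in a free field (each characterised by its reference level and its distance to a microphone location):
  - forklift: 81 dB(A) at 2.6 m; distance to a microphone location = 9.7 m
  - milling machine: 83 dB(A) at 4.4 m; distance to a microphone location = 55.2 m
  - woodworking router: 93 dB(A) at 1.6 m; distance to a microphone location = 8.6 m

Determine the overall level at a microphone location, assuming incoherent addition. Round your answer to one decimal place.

79.0 dB(A)

Propagate each source to the receiver with L = L_ref − 20·log₁₀(r/r_ref), then add intensities.
forklift: 81 − 20·log₁₀(9.7/2.6) = 81 − 11.44 = 69.56 dB(A).
milling machine: 83 − 20·log₁₀(55.2/4.4) = 83 − 21.97 = 61.03 dB(A).
woodworking router: 93 − 20·log₁₀(8.6/1.6) = 93 − 14.61 = 78.39 dB(A).
Σ 10^(L/10) = 7.938e+07 → L_total = 10·log₁₀(7.938e+07) = 79.00 dB(A).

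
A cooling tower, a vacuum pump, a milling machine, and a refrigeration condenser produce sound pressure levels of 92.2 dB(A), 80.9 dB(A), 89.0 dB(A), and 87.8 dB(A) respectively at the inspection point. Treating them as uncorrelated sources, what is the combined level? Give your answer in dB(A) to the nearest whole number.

95 dB(A)

Incoherent sources combine by intensity addition: L_total = 10·log₁₀(Σ 10^(L_i/10)).
Σ 10^(L/10) = 10^(92.2/10) + 10^(80.9/10) + 10^(89.0/10) + 10^(87.8/10) = 3.180e+09.
L_total = 10·log₁₀(3.180e+09) = 95.02 dB(A).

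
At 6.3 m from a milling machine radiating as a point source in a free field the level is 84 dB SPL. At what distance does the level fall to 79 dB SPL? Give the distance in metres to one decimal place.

Point-source spreading drops the level by 20·log₁₀(r₂/r₁); inverting, r₂/r₁ = 10^(ΔL/20).
r₂ = 6.3·10^((84−79)/20) = 6.3·10^(5.0/20) = 11.20 m.

11.2 m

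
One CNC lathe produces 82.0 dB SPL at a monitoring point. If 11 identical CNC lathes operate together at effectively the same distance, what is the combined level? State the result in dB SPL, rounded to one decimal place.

N identical incoherent sources raise the level by 10·log₁₀ N.
L_total = 82.0 + 10·log₁₀(11) = 82.0 + 10.414 = 92.41 dB SPL.

92.4 dB SPL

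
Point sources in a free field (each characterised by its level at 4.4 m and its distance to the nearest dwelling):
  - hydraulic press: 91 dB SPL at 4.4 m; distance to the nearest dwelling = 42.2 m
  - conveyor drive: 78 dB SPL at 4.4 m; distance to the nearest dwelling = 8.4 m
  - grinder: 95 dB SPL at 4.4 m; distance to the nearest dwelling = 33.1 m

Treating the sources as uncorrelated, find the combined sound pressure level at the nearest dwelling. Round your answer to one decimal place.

Apply inverse-square spreading to bring every level to the receiver, then sum 10^(L/10).
hydraulic press: 91 − 20·log₁₀(42.2/4.4) = 91 − 19.64 = 71.36 dB SPL.
conveyor drive: 78 − 20·log₁₀(8.4/4.4) = 78 − 5.62 = 72.38 dB SPL.
grinder: 95 − 20·log₁₀(33.1/4.4) = 95 − 17.53 = 77.47 dB SPL.
Σ 10^(L/10) = 8.688e+07 → L_total = 10·log₁₀(8.688e+07) = 79.39 dB SPL.

79.4 dB SPL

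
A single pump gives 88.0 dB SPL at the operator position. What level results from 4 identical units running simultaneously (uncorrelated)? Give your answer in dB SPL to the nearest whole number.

94 dB SPL

L_total = L₁ + 10·log₁₀ N for N identical incoherent sources.
L_total = 88.0 + 10·log₁₀(4) = 88.0 + 6.021 = 94.02 dB SPL.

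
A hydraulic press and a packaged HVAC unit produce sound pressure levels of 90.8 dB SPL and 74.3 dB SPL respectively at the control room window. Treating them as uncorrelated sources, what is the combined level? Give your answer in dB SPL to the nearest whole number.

For uncorrelated sources the intensities add, so convert each level to linear form, sum, and take 10·log₁₀ of the total.
Σ 10^(L/10) = 10^(90.8/10) + 10^(74.3/10) = 1.229e+09.
L_total = 10·log₁₀(1.229e+09) = 90.90 dB SPL.

91 dB SPL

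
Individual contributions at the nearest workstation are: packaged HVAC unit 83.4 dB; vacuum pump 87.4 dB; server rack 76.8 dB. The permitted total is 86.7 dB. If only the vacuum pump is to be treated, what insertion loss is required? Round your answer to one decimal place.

4.4 dB

Everything except the vacuum pump sums to 10^(83.4/10) + 10^(76.8/10) = 2.666e+08 in linear terms, 84.26 dB.
To meet 86.7 dB overall, the treated vacuum pump may contribute at most 10^(86.7/10) − 2.666e+08 = 2.011e+08, i.e. 83.03 dB.
So the vacuum pump must be reduced from 87.4 to 83.03 dB: IL = 4.37 dB.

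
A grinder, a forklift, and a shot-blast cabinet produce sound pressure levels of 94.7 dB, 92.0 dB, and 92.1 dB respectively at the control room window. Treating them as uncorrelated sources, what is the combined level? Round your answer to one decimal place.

97.9 dB

For uncorrelated sources the intensities add, so convert each level to linear form, sum, and take 10·log₁₀ of the total.
Σ 10^(L/10) = 10^(94.7/10) + 10^(92.0/10) + 10^(92.1/10) = 6.158e+09.
L_total = 10·log₁₀(6.158e+09) = 97.89 dB.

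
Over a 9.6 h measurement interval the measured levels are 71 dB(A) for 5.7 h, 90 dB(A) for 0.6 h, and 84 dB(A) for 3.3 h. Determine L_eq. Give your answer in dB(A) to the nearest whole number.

82 dB(A)

The energy average is taken in the linear domain: L_eq = 10·log₁₀[(Σ tᵢ·10^(Lᵢ/10))/T], T = 9.6 h.
Σ tᵢ·10^(Lᵢ/10) = 5.7·10^(71/10) + 0.6·10^(90/10) + 3.3·10^(84/10) = 1.501e+09.
L_eq = 10·log₁₀(1.501e+09/9.6) = 81.94 dB(A).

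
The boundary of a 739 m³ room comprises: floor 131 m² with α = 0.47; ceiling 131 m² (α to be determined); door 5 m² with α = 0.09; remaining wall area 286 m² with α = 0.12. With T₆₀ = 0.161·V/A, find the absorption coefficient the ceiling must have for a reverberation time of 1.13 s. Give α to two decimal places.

A = 0.161·V/T₆₀ = 0.161·739/1.13 = 105.29 m² sabins.
Absorption from the other surfaces = 131·0.47 + 5·0.09 + 286·0.12 = 96.34 m², so the ceiling must supply 8.95 m² over 131 m².
α = 8.95/131 = 0.068.

0.07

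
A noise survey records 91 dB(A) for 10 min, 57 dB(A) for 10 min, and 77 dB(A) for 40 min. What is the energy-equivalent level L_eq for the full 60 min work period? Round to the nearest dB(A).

L_eq = 10·log₁₀[(1/T)·Σ tᵢ·10^(Lᵢ/10)] with T = 60 min.
Σ tᵢ·10^(Lᵢ/10) = 10·10^(91/10) + 10·10^(57/10) + 40·10^(77/10) = 1.460e+10.
L_eq = 10·log₁₀(1.460e+10/60) = 83.86 dB(A).

84 dB(A)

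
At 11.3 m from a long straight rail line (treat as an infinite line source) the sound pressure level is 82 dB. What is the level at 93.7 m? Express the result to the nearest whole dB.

73 dB

Cylindrical spreading from a line source gives a 10·log₁₀(r₂/r₁) drop.
L₂ = 82 − 10·log₁₀(93.7/11.3) = 82 − 9.187 = 72.81 dB.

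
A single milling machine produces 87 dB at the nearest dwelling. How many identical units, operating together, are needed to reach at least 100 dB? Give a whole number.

Need L₁ + 10·log₁₀ N ≥ 100, i.e. log₁₀ N ≥ 1.30.
N ≥ 10^(13.0/10) = 19.953, so N = 20.

20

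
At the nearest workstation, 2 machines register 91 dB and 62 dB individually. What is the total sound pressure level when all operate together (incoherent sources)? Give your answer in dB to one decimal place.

Incoherent sources combine by intensity addition: L_total = 10·log₁₀(Σ 10^(L_i/10)).
Σ 10^(L/10) = 10^(91/10) + 10^(62/10) = 1.261e+09.
L_total = 10·log₁₀(1.261e+09) = 91.01 dB.

91.0 dB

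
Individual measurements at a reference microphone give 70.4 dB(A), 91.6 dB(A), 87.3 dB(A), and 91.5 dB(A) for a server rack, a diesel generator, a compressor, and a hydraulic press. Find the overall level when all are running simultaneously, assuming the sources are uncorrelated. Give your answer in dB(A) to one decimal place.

95.3 dB(A)

For uncorrelated sources the intensities add, so convert each level to linear form, sum, and take 10·log₁₀ of the total.
Σ 10^(L/10) = 10^(70.4/10) + 10^(91.6/10) + 10^(87.3/10) + 10^(91.5/10) = 3.406e+09.
L_total = 10·log₁₀(3.406e+09) = 95.32 dB(A).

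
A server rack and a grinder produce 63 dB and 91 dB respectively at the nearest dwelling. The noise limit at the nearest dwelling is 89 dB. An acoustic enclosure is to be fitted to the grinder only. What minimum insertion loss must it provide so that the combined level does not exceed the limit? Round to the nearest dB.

Fixed contribution from the other source: Σ 10^(L/10) = 10^(63/10) = 1.995e+06 (63.00 dB).
The limit corresponds to 10^(89/10) = 7.943e+08; subtracting the fixed part leaves 7.923e+08 for the grinder, i.e. 88.99 dB.
So the grinder must be reduced from 91 to 88.99 dB: IL = 2.01 dB.

2 dB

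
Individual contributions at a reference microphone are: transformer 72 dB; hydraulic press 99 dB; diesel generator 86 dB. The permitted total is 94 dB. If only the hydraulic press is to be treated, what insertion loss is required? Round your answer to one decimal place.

5.8 dB

Everything except the hydraulic press sums to 10^(72/10) + 10^(86/10) = 4.140e+08 in linear terms, 86.17 dB.
To meet 94 dB overall, the treated hydraulic press may contribute at most 10^(94/10) − 4.140e+08 = 2.098e+09, i.e. 93.22 dB.
So the hydraulic press must be reduced from 99 to 93.22 dB: IL = 5.78 dB.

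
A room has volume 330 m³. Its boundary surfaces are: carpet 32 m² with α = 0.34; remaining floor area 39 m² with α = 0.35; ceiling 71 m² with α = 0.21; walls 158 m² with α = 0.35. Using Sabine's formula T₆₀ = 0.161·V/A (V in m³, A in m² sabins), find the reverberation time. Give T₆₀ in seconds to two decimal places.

0.56 s

Summing Sᵢαᵢ: 32·0.34 + 39·0.35 + 71·0.21 + 158·0.35 = 94.74 m².
T₆₀ = 0.161 × 330 / 94.74 = 0.561 s.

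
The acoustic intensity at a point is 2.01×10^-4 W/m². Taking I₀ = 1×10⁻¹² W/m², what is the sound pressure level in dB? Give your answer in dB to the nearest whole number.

Dividing by I₀ shifts the exponent by 12: I/I₀ = 2.01×10^8.
L = 10·(0.3032 + 8) = 83.03 dB.

83 dB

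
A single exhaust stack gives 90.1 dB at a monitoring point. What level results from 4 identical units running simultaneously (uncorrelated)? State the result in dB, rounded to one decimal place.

96.1 dB

N identical incoherent sources raise the level by 10·log₁₀ N.
L_total = 90.1 + 10·log₁₀(4) = 90.1 + 6.021 = 96.12 dB.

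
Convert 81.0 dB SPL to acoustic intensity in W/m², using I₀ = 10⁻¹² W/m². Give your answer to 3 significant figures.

0.000126 W/m²

I = I₀·10^(L/10) = 10⁻¹² × 10^(81.0/10) = 10^(-3.900).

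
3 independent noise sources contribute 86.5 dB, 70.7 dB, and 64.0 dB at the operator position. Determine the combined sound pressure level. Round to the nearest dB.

87 dB

For uncorrelated sources the intensities add, so convert each level to linear form, sum, and take 10·log₁₀ of the total.
Σ 10^(L/10) = 10^(86.5/10) + 10^(70.7/10) + 10^(64.0/10) = 4.609e+08.
L_total = 10·log₁₀(4.609e+08) = 86.64 dB.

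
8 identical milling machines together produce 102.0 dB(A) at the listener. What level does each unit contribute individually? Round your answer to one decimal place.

8 equal contributions raise the level by 10·log₁₀ 8 = 9.031 dB, so each unit alone gives 102.0 − 9.031.

93.0 dB(A)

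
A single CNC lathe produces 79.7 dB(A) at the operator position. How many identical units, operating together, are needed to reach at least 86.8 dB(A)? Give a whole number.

The shortfall is 86.8 − 79.7 = 7.1 dB, and N units add 10·log₁₀ N, so need 10·log₁₀ N ≥ 7.1.
N ≥ 10^(7.1/10) = 5.129, so N = 6.

6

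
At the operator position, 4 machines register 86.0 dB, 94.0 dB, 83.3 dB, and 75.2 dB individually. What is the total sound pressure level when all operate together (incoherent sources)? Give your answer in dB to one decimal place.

For uncorrelated sources the intensities add, so convert each level to linear form, sum, and take 10·log₁₀ of the total.
Σ 10^(L/10) = 10^(86.0/10) + 10^(94.0/10) + 10^(83.3/10) + 10^(75.2/10) = 3.157e+09.
L_total = 10·log₁₀(3.157e+09) = 94.99 dB.

95.0 dB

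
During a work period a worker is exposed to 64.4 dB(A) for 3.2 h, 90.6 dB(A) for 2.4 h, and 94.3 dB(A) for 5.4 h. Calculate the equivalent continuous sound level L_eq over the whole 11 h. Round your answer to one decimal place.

92.0 dB(A)

Weight each interval's intensity by its duration and average over T = 11 h:
Σ tᵢ·10^(Lᵢ/10) = 3.2·10^(64.4/10) + 2.4·10^(90.6/10) + 5.4·10^(94.3/10) = 1.730e+10.
L_eq = 10·log₁₀(1.730e+10/11) = 91.97 dB(A).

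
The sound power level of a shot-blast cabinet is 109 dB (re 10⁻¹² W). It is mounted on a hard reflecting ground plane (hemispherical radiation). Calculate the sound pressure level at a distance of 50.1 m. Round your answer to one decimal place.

L_p = L_w − 10·log₁₀(2π·r²) with r = 50.1 m.
2π·r² = 1.577e+04 m², 10·log₁₀ of that is 41.979 dB.
L_p = 109 − 41.979 = 67.02 dB.

67.0 dB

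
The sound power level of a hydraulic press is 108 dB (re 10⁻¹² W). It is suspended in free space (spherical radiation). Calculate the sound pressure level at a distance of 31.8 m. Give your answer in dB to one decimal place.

Free-field spherical radiation: L_p = L_w − 10·log₁₀(4π·r²), r = 31.8 m.
4π·r² = 1.271e+04 m², 10·log₁₀ of that is 41.041 dB.
L_p = 108 − 41.041 = 66.96 dB.

67.0 dB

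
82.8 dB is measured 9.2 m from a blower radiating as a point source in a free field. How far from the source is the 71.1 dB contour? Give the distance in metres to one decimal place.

The 11.7 dB drop corresponds to a distance ratio of 10^(11.7/20) for a point source.
r₂ = 9.2·10^((82.8−71.1)/20) = 9.2·10^(11.7/20) = 35.38 m.

35.4 m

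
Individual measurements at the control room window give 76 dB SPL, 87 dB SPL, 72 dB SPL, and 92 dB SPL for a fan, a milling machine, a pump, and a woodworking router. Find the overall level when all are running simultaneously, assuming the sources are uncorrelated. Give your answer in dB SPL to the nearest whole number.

For uncorrelated sources the intensities add, so convert each level to linear form, sum, and take 10·log₁₀ of the total.
Σ 10^(L/10) = 10^(76/10) + 10^(87/10) + 10^(72/10) + 10^(92/10) = 2.142e+09.
L_total = 10·log₁₀(2.142e+09) = 93.31 dB SPL.

93 dB SPL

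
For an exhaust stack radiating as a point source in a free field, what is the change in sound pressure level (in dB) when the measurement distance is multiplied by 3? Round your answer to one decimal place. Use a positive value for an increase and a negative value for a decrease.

-9.5 dB

Point-source spreading: ΔL = −20·log₁₀(r₂/r₁).
ΔL = −20·log₁₀(3) = -9.54 dB.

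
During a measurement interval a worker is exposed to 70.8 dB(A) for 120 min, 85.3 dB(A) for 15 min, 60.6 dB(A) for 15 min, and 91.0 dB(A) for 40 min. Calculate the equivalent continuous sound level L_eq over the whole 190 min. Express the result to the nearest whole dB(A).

85 dB(A)

The energy average is taken in the linear domain: L_eq = 10·log₁₀[(Σ tᵢ·10^(Lᵢ/10))/T], T = 190 min.
Σ tᵢ·10^(Lᵢ/10) = 120·10^(70.8/10) + 15·10^(85.3/10) + 15·10^(60.6/10) + 40·10^(91.0/10) = 5.690e+10.
L_eq = 10·log₁₀(5.690e+10/190) = 84.76 dB(A).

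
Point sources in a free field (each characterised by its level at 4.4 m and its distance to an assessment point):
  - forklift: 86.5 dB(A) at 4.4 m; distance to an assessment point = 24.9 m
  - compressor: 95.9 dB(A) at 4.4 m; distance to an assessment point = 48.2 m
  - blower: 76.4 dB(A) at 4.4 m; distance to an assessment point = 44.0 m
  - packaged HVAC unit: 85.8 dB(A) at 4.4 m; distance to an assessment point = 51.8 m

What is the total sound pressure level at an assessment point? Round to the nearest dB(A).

Apply inverse-square spreading to bring every level to the receiver, then sum 10^(L/10).
forklift: 86.5 − 20·log₁₀(24.9/4.4) = 86.5 − 15.05 = 71.45 dB(A).
compressor: 95.9 − 20·log₁₀(48.2/4.4) = 95.9 − 20.79 = 75.11 dB(A).
blower: 76.4 − 20·log₁₀(44.0/4.4) = 76.4 − 20.00 = 56.40 dB(A).
packaged HVAC unit: 85.8 − 20·log₁₀(51.8/4.4) = 85.8 − 21.42 = 64.38 dB(A).
Σ 10^(L/10) = 4.955e+07 → L_total = 10·log₁₀(4.955e+07) = 76.95 dB(A).

77 dB(A)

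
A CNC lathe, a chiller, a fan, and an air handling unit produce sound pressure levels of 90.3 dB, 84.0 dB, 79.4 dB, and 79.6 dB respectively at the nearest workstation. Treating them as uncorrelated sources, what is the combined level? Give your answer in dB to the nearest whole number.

92 dB

For uncorrelated sources the intensities add, so convert each level to linear form, sum, and take 10·log₁₀ of the total.
Σ 10^(L/10) = 10^(90.3/10) + 10^(84.0/10) + 10^(79.4/10) + 10^(79.6/10) = 1.501e+09.
L_total = 10·log₁₀(1.501e+09) = 91.76 dB.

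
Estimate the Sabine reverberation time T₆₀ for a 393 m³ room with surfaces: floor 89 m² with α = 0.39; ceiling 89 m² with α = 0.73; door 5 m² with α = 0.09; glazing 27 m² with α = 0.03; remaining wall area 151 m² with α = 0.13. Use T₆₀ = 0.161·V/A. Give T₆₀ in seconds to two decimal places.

0.52 s

A = Σ Sᵢαᵢ = 89·0.39 + 89·0.73 + 5·0.09 + 27·0.03 + 151·0.13 = 120.57 m².
T₆₀ = 0.161 × 393 / 120.57 = 0.525 s.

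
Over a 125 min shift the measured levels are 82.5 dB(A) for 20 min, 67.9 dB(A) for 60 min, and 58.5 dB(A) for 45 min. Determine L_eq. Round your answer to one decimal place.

L_eq = 10·log₁₀[(1/T)·Σ tᵢ·10^(Lᵢ/10)] with T = 125 min.
Σ tᵢ·10^(Lᵢ/10) = 20·10^(82.5/10) + 60·10^(67.9/10) + 45·10^(58.5/10) = 3.958e+09.
L_eq = 10·log₁₀(3.958e+09/125) = 75.01 dB(A).

75.0 dB(A)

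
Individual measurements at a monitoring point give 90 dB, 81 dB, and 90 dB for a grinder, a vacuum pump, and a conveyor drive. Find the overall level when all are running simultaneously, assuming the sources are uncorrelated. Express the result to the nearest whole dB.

93 dB

For uncorrelated sources the intensities add, so convert each level to linear form, sum, and take 10·log₁₀ of the total.
Σ 10^(L/10) = 10^(90/10) + 10^(81/10) + 10^(90/10) = 2.126e+09.
L_total = 10·log₁₀(2.126e+09) = 93.28 dB.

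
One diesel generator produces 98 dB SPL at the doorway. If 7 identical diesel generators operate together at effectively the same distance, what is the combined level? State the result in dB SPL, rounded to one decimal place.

106.5 dB SPL

L_total = L₁ + 10·log₁₀ N for N identical incoherent sources.
L_total = 98 + 10·log₁₀(7) = 98 + 8.451 = 106.45 dB SPL.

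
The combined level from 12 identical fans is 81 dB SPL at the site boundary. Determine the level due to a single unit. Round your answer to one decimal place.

70.2 dB SPL

Dividing the total intensity by 12 lowers the level by 10·log₁₀ 12 = 10.792 dB: L₁ = 81 − 10.792.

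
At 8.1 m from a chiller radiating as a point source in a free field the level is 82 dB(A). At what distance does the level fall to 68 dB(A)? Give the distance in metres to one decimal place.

The 14.0 dB drop corresponds to a distance ratio of 10^(14.0/20) for a point source.
r₂ = 8.1·10^((82−68)/20) = 8.1·10^(14.0/20) = 40.60 m.

40.6 m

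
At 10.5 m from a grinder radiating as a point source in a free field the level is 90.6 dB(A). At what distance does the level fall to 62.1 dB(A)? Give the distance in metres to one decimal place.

Point-source spreading drops the level by 20·log₁₀(r₂/r₁); inverting, r₂/r₁ = 10^(ΔL/20).
r₂ = 10.5·10^((90.6−62.1)/20) = 10.5·10^(28.5/20) = 279.38 m.

279.4 m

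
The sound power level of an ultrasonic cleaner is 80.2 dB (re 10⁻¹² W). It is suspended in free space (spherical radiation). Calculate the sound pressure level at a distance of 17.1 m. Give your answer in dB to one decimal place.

44.5 dB

The power spreads over a sphere of area 4π·r², so L_p = L_w − 10·log₁₀(4π·r²).
4π·r² = 3675 m², 10·log₁₀ of that is 35.652 dB.
L_p = 80.2 − 35.652 = 44.55 dB.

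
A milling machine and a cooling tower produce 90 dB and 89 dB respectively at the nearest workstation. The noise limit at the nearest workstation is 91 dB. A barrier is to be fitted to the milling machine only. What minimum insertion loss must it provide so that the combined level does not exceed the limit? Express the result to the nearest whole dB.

Everything except the milling machine sums to 10^(89/10) = 7.943e+08 in linear terms, 89.00 dB.
The limit corresponds to 10^(91/10) = 1.259e+09; subtracting the fixed part leaves 4.646e+08 for the milling machine, i.e. 86.67 dB.
Required insertion loss = 90 − 86.67 = 3.33 dB.

3 dB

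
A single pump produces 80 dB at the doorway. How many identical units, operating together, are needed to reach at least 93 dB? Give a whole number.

20

Need L₁ + 10·log₁₀ N ≥ 93, i.e. log₁₀ N ≥ 1.30.
N ≥ 10^(13.0/10) = 19.953, so N = 20.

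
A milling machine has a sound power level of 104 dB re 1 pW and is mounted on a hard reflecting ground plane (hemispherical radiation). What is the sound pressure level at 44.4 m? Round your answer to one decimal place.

L_p = L_w − 10·log₁₀(2π·r²) with r = 44.4 m.
2π·r² = 1.239e+04 m², 10·log₁₀ of that is 40.929 dB.
L_p = 104 − 40.929 = 63.07 dB.

63.1 dB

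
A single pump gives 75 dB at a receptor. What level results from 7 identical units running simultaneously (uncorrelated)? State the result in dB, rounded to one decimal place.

83.5 dB

With 7 equal, uncorrelated contributions the intensity is 7× that of one unit, giving a rise of 10·log₁₀ 7.
L_total = 75 + 10·log₁₀(7) = 75 + 8.451 = 83.45 dB.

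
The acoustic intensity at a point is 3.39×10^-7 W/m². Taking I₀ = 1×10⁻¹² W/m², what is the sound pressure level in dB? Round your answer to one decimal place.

55.3 dB

Dividing by I₀ shifts the exponent by 12: I/I₀ = 3.39×10^5.
L = 10·(0.5302 + 5) = 55.30 dB.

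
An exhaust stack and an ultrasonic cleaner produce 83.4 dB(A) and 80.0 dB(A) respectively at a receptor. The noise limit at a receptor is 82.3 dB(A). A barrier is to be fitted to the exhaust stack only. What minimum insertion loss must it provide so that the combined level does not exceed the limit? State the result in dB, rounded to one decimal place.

5.0 dB

The untreated sources together contribute 10^(80.0/10) = 1.000e+08, i.e. 80.00 dB(A).
To meet 82.3 dB(A) overall, the treated exhaust stack may contribute at most 10^(82.3/10) − 1.000e+08 = 6.982e+07, i.e. 78.44 dB(A).
So the exhaust stack must be reduced from 83.4 to 78.44 dB(A): IL = 4.96 dB.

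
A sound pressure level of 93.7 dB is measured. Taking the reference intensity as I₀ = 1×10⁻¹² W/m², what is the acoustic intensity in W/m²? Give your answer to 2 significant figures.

0.0023 W/m²

I = I₀·10^(L/10) = 10⁻¹² × 10^(93.7/10) = 10^(-2.630).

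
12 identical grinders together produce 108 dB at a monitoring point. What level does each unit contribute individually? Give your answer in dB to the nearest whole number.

97 dB

12 equal contributions raise the level by 10·log₁₀ 12 = 10.792 dB, so each unit alone gives 108 − 10.792.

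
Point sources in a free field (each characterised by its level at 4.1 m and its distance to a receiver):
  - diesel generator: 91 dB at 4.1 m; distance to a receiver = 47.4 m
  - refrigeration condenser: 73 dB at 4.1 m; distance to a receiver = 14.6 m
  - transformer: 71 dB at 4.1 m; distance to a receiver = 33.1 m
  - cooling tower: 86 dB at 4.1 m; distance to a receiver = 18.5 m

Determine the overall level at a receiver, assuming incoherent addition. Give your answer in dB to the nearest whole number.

75 dB

Apply inverse-square spreading to bring every level to the receiver, then sum 10^(L/10).
diesel generator: 91 − 20·log₁₀(47.4/4.1) = 91 − 21.26 = 69.74 dB.
refrigeration condenser: 73 − 20·log₁₀(14.6/4.1) = 73 − 11.03 = 61.97 dB.
transformer: 71 − 20·log₁₀(33.1/4.1) = 71 − 18.14 = 52.86 dB.
cooling tower: 86 − 20·log₁₀(18.5/4.1) = 86 − 13.09 = 72.91 dB.
Σ 10^(L/10) = 3.074e+07 → L_total = 10·log₁₀(3.074e+07) = 74.88 dB.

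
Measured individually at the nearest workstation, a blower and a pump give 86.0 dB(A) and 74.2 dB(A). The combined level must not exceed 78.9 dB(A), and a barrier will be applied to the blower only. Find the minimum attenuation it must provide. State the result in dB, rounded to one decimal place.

8.9 dB

Fixed contribution from the other source: Σ 10^(L/10) = 10^(74.2/10) = 2.630e+07 (74.20 dB(A)).
To meet 78.9 dB(A) overall, the treated blower may contribute at most 10^(78.9/10) − 2.630e+07 = 5.132e+07, i.e. 77.10 dB(A).
So the blower must be reduced from 86.0 to 77.10 dB(A): IL = 8.90 dB.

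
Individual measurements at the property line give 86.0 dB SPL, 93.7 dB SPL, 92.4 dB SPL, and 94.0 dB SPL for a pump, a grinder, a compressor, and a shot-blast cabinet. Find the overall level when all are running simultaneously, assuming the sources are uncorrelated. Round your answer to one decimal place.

98.4 dB SPL

Incoherent sources combine by intensity addition: L_total = 10·log₁₀(Σ 10^(L_i/10)).
Σ 10^(L/10) = 10^(86.0/10) + 10^(93.7/10) + 10^(92.4/10) + 10^(94.0/10) = 6.992e+09.
L_total = 10·log₁₀(6.992e+09) = 98.45 dB SPL.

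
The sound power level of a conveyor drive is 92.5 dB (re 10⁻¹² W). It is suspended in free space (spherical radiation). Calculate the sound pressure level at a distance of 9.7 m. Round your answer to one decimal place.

L_p = L_w − 10·log₁₀(4π·r²) with r = 9.7 m.
4π·r² = 1182 m², 10·log₁₀ of that is 30.728 dB.
L_p = 92.5 − 30.728 = 61.77 dB.

61.8 dB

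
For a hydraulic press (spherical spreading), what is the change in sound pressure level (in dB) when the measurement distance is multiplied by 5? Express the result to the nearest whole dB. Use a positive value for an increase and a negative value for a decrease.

With spherical spreading the level changes by −20·log₁₀(r₂/r₁).
ΔL = −20·log₁₀(5) = -13.98 dB.

-14 dB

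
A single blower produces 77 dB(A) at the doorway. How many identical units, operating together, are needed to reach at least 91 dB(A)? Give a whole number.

N identical sources give L₁ + 10·log₁₀ N, so require 10·log₁₀ N ≥ 91 − 77 = 14.0 dB.
N ≥ 10^(14.0/10) = 25.119, so N = 26.

26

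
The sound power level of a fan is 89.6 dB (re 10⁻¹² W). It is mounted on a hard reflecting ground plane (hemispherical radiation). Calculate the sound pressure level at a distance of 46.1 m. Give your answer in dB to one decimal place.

The power spreads over a hemisphere of area 2π·r², so L_p = L_w − 10·log₁₀(2π·r²).
2π·r² = 1.335e+04 m², 10·log₁₀ of that is 41.256 dB.
L_p = 89.6 − 41.256 = 48.34 dB.

48.3 dB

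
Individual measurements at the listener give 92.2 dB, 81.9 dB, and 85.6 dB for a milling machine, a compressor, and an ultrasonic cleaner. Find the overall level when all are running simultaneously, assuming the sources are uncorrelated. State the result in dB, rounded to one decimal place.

For uncorrelated sources the intensities add, so convert each level to linear form, sum, and take 10·log₁₀ of the total.
Σ 10^(L/10) = 10^(92.2/10) + 10^(81.9/10) + 10^(85.6/10) = 2.178e+09.
L_total = 10·log₁₀(2.178e+09) = 93.38 dB.

93.4 dB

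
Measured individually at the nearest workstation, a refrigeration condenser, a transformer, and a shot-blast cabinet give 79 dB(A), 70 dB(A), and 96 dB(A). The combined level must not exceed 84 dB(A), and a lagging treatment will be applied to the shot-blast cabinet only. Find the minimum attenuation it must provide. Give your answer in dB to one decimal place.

13.9 dB

Fixed contribution from the other sources: Σ 10^(L/10) = 10^(79/10) + 10^(70/10) = 8.943e+07 (79.51 dB(A)).
To meet 84 dB(A) overall, the treated shot-blast cabinet may contribute at most 10^(84/10) − 8.943e+07 = 1.618e+08, i.e. 82.09 dB(A).
Required insertion loss = 96 − 82.09 = 13.91 dB.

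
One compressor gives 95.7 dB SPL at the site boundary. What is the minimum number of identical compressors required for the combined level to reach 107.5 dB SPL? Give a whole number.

The shortfall is 107.5 − 95.7 = 11.8 dB, and N units add 10·log₁₀ N, so need 10·log₁₀ N ≥ 11.8.
N ≥ 10^(11.8/10) = 15.136, so N = 16.

16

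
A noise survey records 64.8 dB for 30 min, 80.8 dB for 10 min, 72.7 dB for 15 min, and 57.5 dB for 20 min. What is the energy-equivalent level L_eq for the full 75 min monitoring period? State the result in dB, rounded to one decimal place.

L_eq = 10·log₁₀[(1/T)·Σ tᵢ·10^(Lᵢ/10)] with T = 75 min.
Σ tᵢ·10^(Lᵢ/10) = 30·10^(64.8/10) + 10·10^(80.8/10) + 15·10^(72.7/10) + 20·10^(57.5/10) = 1.583e+09.
L_eq = 10·log₁₀(1.583e+09/75) = 73.25 dB.

73.2 dB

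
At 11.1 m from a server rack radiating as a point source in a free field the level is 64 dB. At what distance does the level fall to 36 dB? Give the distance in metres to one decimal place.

For a point source L₁ − L₂ = 20·log₁₀(r₂/r₁), so r₂ = r₁·10^((L₁−L₂)/20).
r₂ = 11.1·10^((64−36)/20) = 11.1·10^(28.0/20) = 278.82 m.

278.8 m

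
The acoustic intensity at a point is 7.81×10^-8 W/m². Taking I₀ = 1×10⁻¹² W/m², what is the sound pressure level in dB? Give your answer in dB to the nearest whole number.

49 dB

L = 10·log₁₀(I/I₀) = 10·log₁₀(7.81×10^-8/10⁻¹²) = 10·log₁₀(7.81×10^4).
L = 10·(0.8927 + 4) = 48.93 dB.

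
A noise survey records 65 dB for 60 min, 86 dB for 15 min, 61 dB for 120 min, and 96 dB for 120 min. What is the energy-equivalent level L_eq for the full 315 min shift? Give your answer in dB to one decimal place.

Weight each interval's intensity by its duration and average over T = 315 min:
Σ tᵢ·10^(Lᵢ/10) = 60·10^(65/10) + 15·10^(86/10) + 120·10^(61/10) + 120·10^(96/10) = 4.840e+11.
L_eq = 10·log₁₀(4.840e+11/315) = 91.87 dB.

91.9 dB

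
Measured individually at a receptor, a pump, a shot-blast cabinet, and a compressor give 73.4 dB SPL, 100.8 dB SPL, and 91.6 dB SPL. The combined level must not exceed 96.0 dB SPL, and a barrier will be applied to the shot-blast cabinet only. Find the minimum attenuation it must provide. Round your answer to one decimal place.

Fixed contribution from the other sources: Σ 10^(L/10) = 10^(73.4/10) + 10^(91.6/10) = 1.467e+09 (91.67 dB SPL).
The limit corresponds to 10^(96.0/10) = 3.981e+09; subtracting the fixed part leaves 2.514e+09 for the shot-blast cabinet, i.e. 94.00 dB SPL.
So the shot-blast cabinet must be reduced from 100.8 to 94.00 dB SPL: IL = 6.80 dB.

6.8 dB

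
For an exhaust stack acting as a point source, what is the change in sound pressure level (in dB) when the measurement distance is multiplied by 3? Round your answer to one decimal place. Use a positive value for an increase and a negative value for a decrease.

-9.5 dB

Point-source spreading: ΔL = −20·log₁₀(r₂/r₁).
ΔL = −20·log₁₀(3) = -9.54 dB.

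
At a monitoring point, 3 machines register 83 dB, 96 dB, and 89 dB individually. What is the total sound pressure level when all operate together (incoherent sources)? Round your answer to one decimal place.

97.0 dB

Incoherent sources combine by intensity addition: L_total = 10·log₁₀(Σ 10^(L_i/10)).
Σ 10^(L/10) = 10^(83/10) + 10^(96/10) + 10^(89/10) = 4.975e+09.
L_total = 10·log₁₀(4.975e+09) = 96.97 dB.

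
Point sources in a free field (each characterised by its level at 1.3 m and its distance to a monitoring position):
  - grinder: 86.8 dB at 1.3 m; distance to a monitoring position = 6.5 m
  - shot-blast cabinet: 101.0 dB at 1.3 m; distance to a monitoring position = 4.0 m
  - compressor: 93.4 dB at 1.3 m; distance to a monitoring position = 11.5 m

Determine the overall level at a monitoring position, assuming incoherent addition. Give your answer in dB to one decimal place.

First find each source's level at the receiver (point-source: −20·log₁₀(r/r_ref)), then combine on an intensity basis.
grinder: 86.8 − 20·log₁₀(6.5/1.3) = 86.8 − 13.98 = 72.82 dB.
shot-blast cabinet: 101.0 − 20·log₁₀(4.0/1.3) = 101.0 − 9.76 = 91.24 dB.
compressor: 93.4 − 20·log₁₀(11.5/1.3) = 93.4 − 18.94 = 74.46 dB.
Σ 10^(L/10) = 1.377e+09 → L_total = 10·log₁₀(1.377e+09) = 91.39 dB.

91.4 dB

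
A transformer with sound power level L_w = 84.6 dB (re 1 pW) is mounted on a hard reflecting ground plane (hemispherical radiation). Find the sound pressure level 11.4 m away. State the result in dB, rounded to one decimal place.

55.5 dB

Free-field hemispherical radiation: L_p = L_w − 10·log₁₀(2π·r²), r = 11.4 m.
2π·r² = 816.6 m², 10·log₁₀ of that is 29.120 dB.
L_p = 84.6 − 29.120 = 55.48 dB.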